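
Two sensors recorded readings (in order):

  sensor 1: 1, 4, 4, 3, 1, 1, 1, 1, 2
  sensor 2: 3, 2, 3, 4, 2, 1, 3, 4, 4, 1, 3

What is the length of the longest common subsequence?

4

Pick 1 (sensor 1 #1, sensor 2 #6), then 4 (sensor 1 #2, sensor 2 #8), then 4 (sensor 1 #3, sensor 2 #9), then 3 (sensor 1 #4, sensor 2 #11); all 4 values appear in both, in order, and the DP table's final entry dp[9][11] is also 4, so no common subsequence is longer.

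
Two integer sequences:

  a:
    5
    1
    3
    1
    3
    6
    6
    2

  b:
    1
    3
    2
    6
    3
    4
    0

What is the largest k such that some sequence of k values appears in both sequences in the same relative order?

Match 1 at a[2]=b[1] → 3 at a[3]=b[2] → 3 at a[5]=b[5] — 3 values in the same relative order in both, and the DP table's final entry dp[8][7] is also 3, so no common subsequence is longer.

3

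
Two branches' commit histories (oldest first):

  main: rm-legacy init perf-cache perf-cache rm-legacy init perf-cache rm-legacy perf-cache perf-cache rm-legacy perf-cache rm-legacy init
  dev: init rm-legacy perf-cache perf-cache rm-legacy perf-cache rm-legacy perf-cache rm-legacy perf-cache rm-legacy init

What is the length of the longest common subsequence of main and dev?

11

Taking rm-legacy [1,2]; then perf-cache [3,3]; then perf-cache [4,4]; then rm-legacy [5,5]; then perf-cache [7,6]; then rm-legacy [8,7]; then perf-cache [10,8]; then rm-legacy [11,9]; then perf-cache [12,10]; then rm-legacy [13,11]; then init [14,12] gives a common subsequence of length 11. dp[14][12] = 11 confirms this is the maximum.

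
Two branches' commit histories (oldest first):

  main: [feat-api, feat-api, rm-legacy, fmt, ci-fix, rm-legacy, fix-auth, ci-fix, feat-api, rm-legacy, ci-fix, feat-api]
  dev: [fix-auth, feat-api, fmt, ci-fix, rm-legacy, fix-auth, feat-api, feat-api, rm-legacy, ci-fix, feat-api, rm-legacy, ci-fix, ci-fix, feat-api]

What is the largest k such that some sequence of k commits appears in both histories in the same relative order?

Pick feat-api at main[2]=dev[2], then fmt at main[4]=dev[3], then ci-fix at main[5]=dev[4], then rm-legacy at main[6]=dev[5], then fix-auth at main[7]=dev[6], then ci-fix at main[8]=dev[10], then feat-api at main[9]=dev[11], then rm-legacy at main[10]=dev[12], then ci-fix at main[11]=dev[14], then feat-api at main[12]=dev[15]; all 10 commits appear in both, in order, and the DP table's final entry dp[12][15] is also 10, so no common subsequence is longer.

10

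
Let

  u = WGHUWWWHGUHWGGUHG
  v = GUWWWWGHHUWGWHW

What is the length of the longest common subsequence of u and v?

10

Taking G [2,1]; then U [4,2]; then W [5,4]; then W [6,5]; then W [7,6]; then H [8,9]; then U [10,10]; then W [12,11]; then G [13,12]; then H [16,14] gives a common subsequence of length 10. dp[17][15] = 10 confirms this is the maximum.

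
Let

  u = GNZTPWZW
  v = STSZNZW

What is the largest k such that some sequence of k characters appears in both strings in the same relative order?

3

Let dp[i][j] be the LCS length of the first i characters of u and the first j characters of v. dp[i][j] = dp[i-1][j-1]+1 when the i-th and j-th characters match, else max(dp[i-1][j], dp[i][j-1]).
    ·  S  T  S  Z  N  Z  W
 ·  0  0  0  0  0  0  0  0
 G  0  0  0  0  0  0  0  0
 N  0  0  0  0  0  1  1  1
 Z  0  0  0  0  1  1  2  2
 T  0  0  1  1  1  1  2  2
 P  0  0  1  1  1  1  2  2
 W  0  0  1  1  1  1  2  3
 Z  0  0  1  1  2  2  2  3
 W  0  0  1  1  2  2  2  3
dp[8][7] = 3. One LCS (by backtracking along matches): NZW.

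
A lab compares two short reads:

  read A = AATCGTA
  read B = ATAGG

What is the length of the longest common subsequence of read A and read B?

3

Match A at read A[1]=read B[1] → A at read A[2]=read B[3] → G at read A[5]=read B[5] — 3 bases in the same relative order in both. dp[7][5] = 3 confirms this is the maximum.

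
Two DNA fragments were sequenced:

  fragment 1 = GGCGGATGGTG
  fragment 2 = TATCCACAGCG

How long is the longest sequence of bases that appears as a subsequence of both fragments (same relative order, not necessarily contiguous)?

4

Pick C (fragment 1 #3, fragment 2 #7), then A (fragment 1 #6, fragment 2 #8), then G (fragment 1 #8, fragment 2 #9), then G (fragment 1 #11, fragment 2 #11); all 4 bases appear in both, in order, and the DP table's final entry dp[11][11] is also 4, so no common subsequence is longer.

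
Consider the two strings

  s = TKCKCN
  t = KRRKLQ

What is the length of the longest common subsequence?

Let dp[i][j] be the LCS length of the first i characters of s and the first j characters of t. dp[i][j] = dp[i-1][j-1]+1 when the i-th and j-th characters match, else max(dp[i-1][j], dp[i][j-1]).
    ·  K  R  R  K  L  Q
 ·  0  0  0  0  0  0  0
 T  0  0  0  0  0  0  0
 K  0  1  1  1  1  1  1
 C  0  1  1  1  1  1  1
 K  0  1  1  1  2  2  2
 C  0  1  1  1  2  2  2
 N  0  1  1  1  2  2  2
dp[6][6] = 2. One LCS (by backtracking along matches): KK.

2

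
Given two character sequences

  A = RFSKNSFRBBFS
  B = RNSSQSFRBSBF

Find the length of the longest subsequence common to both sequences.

8

One common subsequence of length 8: R at A[1]=B[1]; then S at A[3]=B[4]; then S at A[6]=B[6]; then F at A[7]=B[7]; then R at A[8]=B[8]; then B at A[9]=B[9]; then B at A[10]=B[11]; then F at A[11]=B[12]. dp[12][12] = 8 confirms this is the maximum.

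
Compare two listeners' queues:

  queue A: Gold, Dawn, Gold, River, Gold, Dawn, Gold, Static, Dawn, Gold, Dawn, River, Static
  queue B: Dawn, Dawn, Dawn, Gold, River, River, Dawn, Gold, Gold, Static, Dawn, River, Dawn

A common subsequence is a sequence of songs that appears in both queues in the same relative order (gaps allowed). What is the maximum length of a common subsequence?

8

Pick Dawn at queue A[2]=queue B[3], then Gold at queue A[3]=queue B[4], then River at queue A[4]=queue B[6], then Gold at queue A[5]=queue B[8], then Gold at queue A[7]=queue B[9], then Static at queue A[8]=queue B[10], then Dawn at queue A[9]=queue B[11], then Dawn at queue A[11]=queue B[13]; all 8 songs appear in both, in order. The LCS DP gives dp[13][13] = 8, so this is optimal.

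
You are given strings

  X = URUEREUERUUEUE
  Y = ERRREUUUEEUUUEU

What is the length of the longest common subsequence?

Taking U [1,7] → U [3,8] → E [4,9] → E [6,10] → U [7,11] → U [10,12] → U [11,13] → E [12,14] → U [13,15] gives a common subsequence of length 9. Since dp[14][15] = 9, nothing longer is possible.

9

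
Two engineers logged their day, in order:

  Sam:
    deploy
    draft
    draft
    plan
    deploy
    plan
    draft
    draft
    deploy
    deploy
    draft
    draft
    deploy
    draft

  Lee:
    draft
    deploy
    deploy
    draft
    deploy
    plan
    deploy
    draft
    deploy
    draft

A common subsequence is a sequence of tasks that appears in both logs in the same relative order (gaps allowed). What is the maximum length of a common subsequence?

8

Pick deploy at Sam[1]=Lee[3], draft at Sam[3]=Lee[4], deploy at Sam[5]=Lee[5], plan at Sam[6]=Lee[6], deploy at Sam[10]=Lee[7], draft at Sam[12]=Lee[8], deploy at Sam[13]=Lee[9], draft at Sam[14]=Lee[10]; all 8 tasks appear in both, in order. dp[14][10] = 8 confirms this is the maximum.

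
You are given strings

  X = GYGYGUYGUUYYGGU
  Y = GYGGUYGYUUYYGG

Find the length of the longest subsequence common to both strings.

Match G at X[1]=Y[1], Y at X[2]=Y[2], G at X[3]=Y[3], G at X[5]=Y[4], U at X[6]=Y[5], Y at X[7]=Y[6], G at X[8]=Y[7], U at X[9]=Y[9], U at X[10]=Y[10], Y at X[11]=Y[11], Y at X[12]=Y[12], G at X[13]=Y[13], G at X[14]=Y[14] — 13 characters in the same relative order in both. Since dp[15][14] = 13, nothing longer is possible.

13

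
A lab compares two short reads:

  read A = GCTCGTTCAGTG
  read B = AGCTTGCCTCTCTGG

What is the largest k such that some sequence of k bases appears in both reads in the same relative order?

9

Taking G at read A[1]=read B[2] → C at read A[2]=read B[3] → T at read A[3]=read B[5] → C at read A[4]=read B[8] → T at read A[6]=read B[9] → T at read A[7]=read B[11] → C at read A[8]=read B[12] → G at read A[10]=read B[14] → G at read A[12]=read B[15] gives a common subsequence of length 9. The LCS DP gives dp[12][15] = 9, so this is optimal.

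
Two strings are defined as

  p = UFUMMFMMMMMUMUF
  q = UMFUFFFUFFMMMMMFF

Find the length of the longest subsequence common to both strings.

Match U [1,4], F [2,7], U [3,8], F [6,10], M [7,11], M [8,12], M [9,13], M [10,14], M [11,15], F [15,17] — 10 characters in the same relative order in both. Since dp[15][17] = 10, nothing longer is possible.

10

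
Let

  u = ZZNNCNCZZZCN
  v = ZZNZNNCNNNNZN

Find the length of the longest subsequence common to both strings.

8

One common subsequence of length 8: Z (u #1, v #2) → Z (u #2, v #4) → N (u #3, v #5) → N (u #4, v #6) → C (u #5, v #7) → N (u #6, v #11) → Z (u #10, v #12) → N (u #12, v #13). dp[12][13] = 8 confirms this is the maximum.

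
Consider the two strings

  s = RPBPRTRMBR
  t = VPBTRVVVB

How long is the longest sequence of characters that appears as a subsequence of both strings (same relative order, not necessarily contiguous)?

One common subsequence of length 5: P at s[2]=t[2], then B at s[3]=t[3], then T at s[6]=t[4], then R at s[7]=t[5], then B at s[9]=t[9], and the DP table's final entry dp[10][9] is also 5, so no common subsequence is longer.

5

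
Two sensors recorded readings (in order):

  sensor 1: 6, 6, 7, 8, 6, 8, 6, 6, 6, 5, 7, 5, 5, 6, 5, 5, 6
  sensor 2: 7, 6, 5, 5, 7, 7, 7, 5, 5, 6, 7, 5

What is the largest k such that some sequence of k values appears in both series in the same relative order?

Taking 7 [3,1]; then 6 [5,2]; then 5 [10,4]; then 7 [11,7]; then 5 [12,8]; then 5 [13,9]; then 6 [14,10]; then 5 [16,12] gives a common subsequence of length 8. dp[17][12] = 8 confirms this is the maximum.

8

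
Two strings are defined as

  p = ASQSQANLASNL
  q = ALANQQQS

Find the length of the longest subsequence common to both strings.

One common subsequence of length 4: A (p #1, q #3) → Q (p #3, q #6) → Q (p #5, q #7) → S (p #10, q #8). Since dp[12][8] = 4, nothing longer is possible.

4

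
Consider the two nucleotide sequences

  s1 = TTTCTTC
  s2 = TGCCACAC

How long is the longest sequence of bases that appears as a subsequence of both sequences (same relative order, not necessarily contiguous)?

Let dp[i][j] be the LCS length of the first i bases of s1 and the first j bases of s2. dp[i][j] = dp[i-1][j-1]+1 when the i-th and j-th bases match, else max(dp[i-1][j], dp[i][j-1]).
    ·  T  G  C  C  A  C  A  C
 ·  0  0  0  0  0  0  0  0  0
 T  0  1  1  1  1  1  1  1  1
 T  0  1  1  1  1  1  1  1  1
 T  0  1  1  1  1  1  1  1  1
 C  0  1  1  2  2  2  2  2  2
 T  0  1  1  2  2  2  2  2  2
 T  0  1  1  2  2  2  2  2  2
 C  0  1  1  2  3  3  3  3  3
dp[7][8] = 3. One LCS (by backtracking along matches): TCC.

3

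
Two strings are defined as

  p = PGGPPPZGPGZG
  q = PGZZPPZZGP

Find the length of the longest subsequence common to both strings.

7

Taking P [1,1] → G [2,2] → P [4,5] → P [5,6] → Z [7,8] → G [8,9] → P [9,10] gives a common subsequence of length 7. Since dp[12][10] = 7, nothing longer is possible.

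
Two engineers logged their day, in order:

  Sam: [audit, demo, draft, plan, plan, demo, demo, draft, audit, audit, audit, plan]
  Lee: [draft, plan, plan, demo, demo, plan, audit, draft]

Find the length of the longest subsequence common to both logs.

6

Pick draft [3,1], then plan [4,2], then plan [5,3], then demo [6,4], then demo [7,5], then draft [8,8]; all 6 tasks appear in both, in order, and the DP table's final entry dp[12][8] is also 6, so no common subsequence is longer.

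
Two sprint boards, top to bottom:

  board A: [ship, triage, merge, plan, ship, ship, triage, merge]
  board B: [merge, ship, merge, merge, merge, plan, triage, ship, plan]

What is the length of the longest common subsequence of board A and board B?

Taking ship [1,2], then merge [3,5], then plan [4,6], then ship [5,8] gives a common subsequence of length 4, and the DP table's final entry dp[8][9] is also 4, so no common subsequence is longer.

4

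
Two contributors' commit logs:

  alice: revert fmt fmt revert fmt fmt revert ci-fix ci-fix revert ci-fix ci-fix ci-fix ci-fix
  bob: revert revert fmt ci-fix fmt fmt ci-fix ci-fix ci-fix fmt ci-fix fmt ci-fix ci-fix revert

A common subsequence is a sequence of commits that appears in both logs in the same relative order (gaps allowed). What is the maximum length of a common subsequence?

Match revert (alice #1, bob #2), then fmt (alice #2, bob #3), then fmt (alice #5, bob #5), then fmt (alice #6, bob #6), then ci-fix (alice #8, bob #7), then ci-fix (alice #9, bob #8), then ci-fix (alice #11, bob #9), then ci-fix (alice #12, bob #11), then ci-fix (alice #13, bob #13), then ci-fix (alice #14, bob #14) — 10 commits in the same relative order in both. The LCS DP gives dp[14][15] = 10, so this is optimal.

10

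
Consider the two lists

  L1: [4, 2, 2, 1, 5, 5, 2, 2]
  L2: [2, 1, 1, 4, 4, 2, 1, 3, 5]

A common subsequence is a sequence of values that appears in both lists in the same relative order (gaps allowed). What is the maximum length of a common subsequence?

Match 4 at L1[1]=L2[5], then 2 at L1[3]=L2[6], then 1 at L1[4]=L2[7], then 5 at L1[6]=L2[9] — 4 values in the same relative order in both. Since dp[8][9] = 4, nothing longer is possible.

4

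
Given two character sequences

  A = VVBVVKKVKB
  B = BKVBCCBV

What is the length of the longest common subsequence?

One common subsequence of length 4: B at A[3]=B[1], then K at A[7]=B[2], then V at A[8]=B[3], then B at A[10]=B[7], and the DP table's final entry dp[10][8] is also 4, so no common subsequence is longer.

4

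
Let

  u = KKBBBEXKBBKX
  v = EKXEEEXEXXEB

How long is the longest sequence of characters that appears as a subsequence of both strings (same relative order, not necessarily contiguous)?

4

Let dp[i][j] be the LCS length of the first i characters of u and the first j characters of v. dp[i][j] = dp[i-1][j-1]+1 when the i-th and j-th characters match, else max(dp[i-1][j], dp[i][j-1]).
    ·  E  K  X  E  E  E  X  E  X  X  E  B
 ·  0  0  0  0  0  0  0  0  0  0  0  0  0
 K  0  0  1  1  1  1  1  1  1  1  1  1  1
 K  0  0  1  1  1  1  1  1  1  1  1  1  1
 B  0  0  1  1  1  1  1  1  1  1  1  1  2
 B  0  0  1  1  1  1  1  1  1  1  1  1  2
 B  0  0  1  1  1  1  1  1  1  1  1  1  2
 E  0  1  1  1  2  2  2  2  2  2  2  2  2
 X  0  1  1  2  2  2  2  3  3  3  3  3  3
 K  0  1  2  2  2  2  2  3  3  3  3  3  3
 B  0  1  2  2  2  2  2  3  3  3  3  3  4
 B  0  1  2  2  2  2  2  3  3  3  3  3  4
 K  0  1  2  2  2  2  2  3  3  3  3  3  4
 X  0  1  2  3  3  3  3  3  3  4  4  4  4
dp[12][12] = 4. One LCS (by backtracking along matches): KEXB.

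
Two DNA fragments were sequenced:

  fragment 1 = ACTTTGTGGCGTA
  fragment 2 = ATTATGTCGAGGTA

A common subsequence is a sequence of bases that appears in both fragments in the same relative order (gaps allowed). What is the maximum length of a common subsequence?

11

Match A at fragment 1[1]=fragment 2[1], T at fragment 1[3]=fragment 2[2], T at fragment 1[4]=fragment 2[3], T at fragment 1[5]=fragment 2[5], G at fragment 1[6]=fragment 2[6], T at fragment 1[7]=fragment 2[7], G at fragment 1[8]=fragment 2[9], G at fragment 1[9]=fragment 2[11], G at fragment 1[11]=fragment 2[12], T at fragment 1[12]=fragment 2[13], A at fragment 1[13]=fragment 2[14] — 11 bases in the same relative order in both. The LCS DP gives dp[13][14] = 11, so this is optimal.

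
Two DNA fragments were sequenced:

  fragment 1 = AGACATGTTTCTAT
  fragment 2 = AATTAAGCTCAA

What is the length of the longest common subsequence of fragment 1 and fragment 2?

7

One common subsequence of length 7: A at fragment 1[1]=fragment 2[2], A at fragment 1[3]=fragment 2[5], A at fragment 1[5]=fragment 2[6], G at fragment 1[7]=fragment 2[7], T at fragment 1[10]=fragment 2[9], C at fragment 1[11]=fragment 2[10], A at fragment 1[13]=fragment 2[12]. Since dp[14][12] = 7, nothing longer is possible.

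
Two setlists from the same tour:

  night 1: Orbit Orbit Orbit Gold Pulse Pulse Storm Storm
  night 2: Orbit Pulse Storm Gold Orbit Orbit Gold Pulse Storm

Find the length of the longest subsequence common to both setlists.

Pick Orbit (night 1 #1, night 2 #1) → Orbit (night 1 #2, night 2 #5) → Orbit (night 1 #3, night 2 #6) → Gold (night 1 #4, night 2 #7) → Pulse (night 1 #6, night 2 #8) → Storm (night 1 #8, night 2 #9); all 6 songs appear in both, in order, and the DP table's final entry dp[8][9] is also 6, so no common subsequence is longer.

6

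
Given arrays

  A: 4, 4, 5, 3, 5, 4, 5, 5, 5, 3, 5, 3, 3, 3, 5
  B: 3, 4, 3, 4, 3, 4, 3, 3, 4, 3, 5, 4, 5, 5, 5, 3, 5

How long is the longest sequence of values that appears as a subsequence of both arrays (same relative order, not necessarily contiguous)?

Taking 4 (A #1, B #6) → 4 (A #2, B #9) → 3 (A #4, B #10) → 5 (A #5, B #11) → 4 (A #6, B #12) → 5 (A #8, B #13) → 5 (A #9, B #14) → 5 (A #11, B #15) → 3 (A #14, B #16) → 5 (A #15, B #17) gives a common subsequence of length 10. dp[15][17] = 10 confirms this is the maximum.

10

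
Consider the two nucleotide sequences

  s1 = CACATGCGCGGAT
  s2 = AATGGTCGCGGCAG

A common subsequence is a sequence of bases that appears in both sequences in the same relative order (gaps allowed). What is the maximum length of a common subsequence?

10

Match A at s1[2]=s2[1], A at s1[4]=s2[2], T at s1[5]=s2[3], G at s1[6]=s2[5], C at s1[7]=s2[7], G at s1[8]=s2[8], C at s1[9]=s2[9], G at s1[10]=s2[10], G at s1[11]=s2[11], A at s1[12]=s2[13] — 10 bases in the same relative order in both. Since dp[13][14] = 10, nothing longer is possible.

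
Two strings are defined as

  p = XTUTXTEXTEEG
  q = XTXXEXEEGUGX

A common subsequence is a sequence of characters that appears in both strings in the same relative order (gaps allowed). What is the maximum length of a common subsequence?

8

Pick X [1,1]; then T [2,2]; then X [5,4]; then E [7,5]; then X [8,6]; then E [10,7]; then E [11,8]; then G [12,11]; all 8 characters appear in both, in order. Since dp[12][12] = 8, nothing longer is possible.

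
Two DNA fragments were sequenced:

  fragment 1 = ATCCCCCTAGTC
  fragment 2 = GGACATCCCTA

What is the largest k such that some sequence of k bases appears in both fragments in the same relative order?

One common subsequence of length 7: A at fragment 1[1]=fragment 2[5], then T at fragment 1[2]=fragment 2[6], then C at fragment 1[5]=fragment 2[7], then C at fragment 1[6]=fragment 2[8], then C at fragment 1[7]=fragment 2[9], then T at fragment 1[8]=fragment 2[10], then A at fragment 1[9]=fragment 2[11], and the DP table's final entry dp[12][11] is also 7, so no common subsequence is longer.

7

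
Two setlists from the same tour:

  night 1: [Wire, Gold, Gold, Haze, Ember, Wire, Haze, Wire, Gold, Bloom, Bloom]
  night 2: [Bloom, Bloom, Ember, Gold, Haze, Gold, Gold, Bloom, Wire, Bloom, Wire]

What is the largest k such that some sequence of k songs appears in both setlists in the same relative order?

5

Match Gold at night 1[2]=night 2[4], then Gold at night 1[3]=night 2[6], then Gold at night 1[9]=night 2[7], then Bloom at night 1[10]=night 2[8], then Bloom at night 1[11]=night 2[10] — 5 songs in the same relative order in both. dp[11][11] = 5 confirms this is the maximum.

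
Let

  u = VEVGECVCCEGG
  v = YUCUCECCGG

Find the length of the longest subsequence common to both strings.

Match E [5,6]; then C [8,7]; then C [9,8]; then G [11,9]; then G [12,10] — 5 characters in the same relative order in both. Since dp[12][10] = 5, nothing longer is possible.

5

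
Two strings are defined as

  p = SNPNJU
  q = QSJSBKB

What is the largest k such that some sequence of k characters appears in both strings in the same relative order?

2

Let dp[i][j] be the LCS length of the first i characters of p and the first j characters of q. dp[i][j] = dp[i-1][j-1]+1 when the i-th and j-th characters match, else max(dp[i-1][j], dp[i][j-1]).
    ·  Q  S  J  S  B  K  B
 ·  0  0  0  0  0  0  0  0
 S  0  0  1  1  1  1  1  1
 N  0  0  1  1  1  1  1  1
 P  0  0  1  1  1  1  1  1
 N  0  0  1  1  1  1  1  1
 J  0  0  1  2  2  2  2  2
 U  0  0  1  2  2  2  2  2
dp[6][7] = 2. One LCS (by backtracking along matches): SJ.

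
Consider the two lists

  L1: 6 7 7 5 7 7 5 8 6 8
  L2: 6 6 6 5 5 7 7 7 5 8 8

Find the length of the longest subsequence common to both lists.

Pick 6 (L1 #1, L2 #3); then 7 (L1 #3, L2 #6); then 7 (L1 #5, L2 #7); then 7 (L1 #6, L2 #8); then 5 (L1 #7, L2 #9); then 8 (L1 #8, L2 #10); then 8 (L1 #10, L2 #11); all 7 values appear in both, in order. dp[10][11] = 7 confirms this is the maximum.

7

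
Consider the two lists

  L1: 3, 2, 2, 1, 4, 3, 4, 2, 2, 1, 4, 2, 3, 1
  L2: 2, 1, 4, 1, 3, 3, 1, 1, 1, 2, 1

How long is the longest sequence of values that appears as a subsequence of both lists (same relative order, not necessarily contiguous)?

One common subsequence of length 7: 2 (L1 #3, L2 #1); then 1 (L1 #4, L2 #2); then 4 (L1 #5, L2 #3); then 3 (L1 #6, L2 #6); then 1 (L1 #10, L2 #9); then 2 (L1 #12, L2 #10); then 1 (L1 #14, L2 #11). Since dp[14][11] = 7, nothing longer is possible.

7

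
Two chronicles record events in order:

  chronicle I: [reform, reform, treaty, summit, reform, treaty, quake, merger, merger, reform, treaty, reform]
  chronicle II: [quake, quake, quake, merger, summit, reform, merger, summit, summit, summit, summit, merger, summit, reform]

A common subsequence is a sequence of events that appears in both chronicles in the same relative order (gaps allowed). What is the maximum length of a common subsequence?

One common subsequence of length 5: summit at chronicle I[4]=chronicle II[5], reform at chronicle I[5]=chronicle II[6], merger at chronicle I[8]=chronicle II[7], merger at chronicle I[9]=chronicle II[12], reform at chronicle I[12]=chronicle II[14]. The LCS DP gives dp[12][14] = 5, so this is optimal.

5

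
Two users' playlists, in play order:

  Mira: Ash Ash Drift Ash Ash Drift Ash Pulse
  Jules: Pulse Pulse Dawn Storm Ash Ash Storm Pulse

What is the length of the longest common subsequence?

Pick Ash (Mira #1, Jules #5), then Ash (Mira #2, Jules #6), then Pulse (Mira #8, Jules #8); all 3 songs appear in both, in order. dp[8][8] = 3 confirms this is the maximum.

3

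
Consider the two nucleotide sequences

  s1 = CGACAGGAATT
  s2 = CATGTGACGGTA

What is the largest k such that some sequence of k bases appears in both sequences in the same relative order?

Match C [1,1]; then G [2,6]; then A [3,7]; then C [4,8]; then G [6,9]; then G [7,10]; then A [9,12] — 7 bases in the same relative order in both. Since dp[11][12] = 7, nothing longer is possible.

7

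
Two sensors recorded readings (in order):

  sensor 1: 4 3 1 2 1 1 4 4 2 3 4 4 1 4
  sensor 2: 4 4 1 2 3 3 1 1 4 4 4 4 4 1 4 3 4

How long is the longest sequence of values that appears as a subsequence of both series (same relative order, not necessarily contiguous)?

11

Match 4 at sensor 1[1]=sensor 2[2]; then 1 at sensor 1[3]=sensor 2[3]; then 2 at sensor 1[4]=sensor 2[4]; then 1 at sensor 1[5]=sensor 2[7]; then 1 at sensor 1[6]=sensor 2[8]; then 4 at sensor 1[7]=sensor 2[10]; then 4 at sensor 1[8]=sensor 2[11]; then 4 at sensor 1[11]=sensor 2[12]; then 4 at sensor 1[12]=sensor 2[13]; then 1 at sensor 1[13]=sensor 2[14]; then 4 at sensor 1[14]=sensor 2[17] — 11 values in the same relative order in both. The LCS DP gives dp[14][17] = 11, so this is optimal.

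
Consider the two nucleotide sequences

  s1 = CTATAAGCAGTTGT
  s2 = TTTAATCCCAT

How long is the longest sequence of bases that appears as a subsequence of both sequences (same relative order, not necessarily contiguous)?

7

One common subsequence of length 7: T at s1[2]=s2[2], then T at s1[4]=s2[3], then A at s1[5]=s2[4], then A at s1[6]=s2[5], then C at s1[8]=s2[9], then A at s1[9]=s2[10], then T at s1[14]=s2[11]. The LCS DP gives dp[14][11] = 7, so this is optimal.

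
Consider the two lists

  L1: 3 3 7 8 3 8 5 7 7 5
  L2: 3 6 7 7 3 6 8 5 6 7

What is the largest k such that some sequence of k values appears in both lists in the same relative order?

6

Let dp[i][j] be the LCS length of the first i values of L1 and the first j values of L2. dp[i][j] = dp[i-1][j-1]+1 when the i-th and j-th values match, else max(dp[i-1][j], dp[i][j-1]).
    ·  3  6  7  7  3  6  8  5  6  7
 ·  0  0  0  0  0  0  0  0  0  0  0
 3  0  1  1  1  1  1  1  1  1  1  1
 3  0  1  1  1  1  2  2  2  2  2  2
 7  0  1  1  2  2  2  2  2  2  2  3
 8  0  1  1  2  2  2  2  3  3  3  3
 3  0  1  1  2  2  3  3  3  3  3  3
 8  0  1  1  2  2  3  3  4  4  4  4
 5  0  1  1  2  2  3  3  4  5  5  5
 7  0  1  1  2  3  3  3  4  5  5  6
 7  0  1  1  2  3  3  3  4  5  5  6
 5  0  1  1  2  3  3  3  4  5  5  6
dp[10][10] = 6. One LCS (by backtracking along matches): 3, 7, 3, 8, 5, 7.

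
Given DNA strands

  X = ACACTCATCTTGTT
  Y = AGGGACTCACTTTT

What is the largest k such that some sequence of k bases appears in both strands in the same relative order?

Pick A (X #1, Y #1) → A (X #3, Y #5) → C (X #4, Y #6) → T (X #5, Y #7) → C (X #6, Y #8) → A (X #7, Y #9) → C (X #9, Y #10) → T (X #10, Y #11) → T (X #11, Y #12) → T (X #13, Y #13) → T (X #14, Y #14); all 11 bases appear in both, in order. The LCS DP gives dp[14][14] = 11, so this is optimal.

11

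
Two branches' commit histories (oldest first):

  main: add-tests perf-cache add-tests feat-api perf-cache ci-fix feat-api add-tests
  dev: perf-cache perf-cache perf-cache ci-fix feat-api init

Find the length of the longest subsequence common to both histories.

4

Match perf-cache (main #2, dev #2) → perf-cache (main #5, dev #3) → ci-fix (main #6, dev #4) → feat-api (main #7, dev #5) — 4 commits in the same relative order in both. dp[8][6] = 4 confirms this is the maximum.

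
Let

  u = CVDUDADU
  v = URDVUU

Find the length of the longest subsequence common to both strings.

3

Taking V (u #2, v #4), then U (u #4, v #5), then U (u #8, v #6) gives a common subsequence of length 3. dp[8][6] = 3 confirms this is the maximum.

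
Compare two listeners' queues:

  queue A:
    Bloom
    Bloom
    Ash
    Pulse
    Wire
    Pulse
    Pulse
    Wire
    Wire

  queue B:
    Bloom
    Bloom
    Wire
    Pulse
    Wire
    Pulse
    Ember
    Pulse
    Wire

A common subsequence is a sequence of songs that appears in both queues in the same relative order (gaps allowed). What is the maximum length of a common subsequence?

7

One common subsequence of length 7: Bloom [1,1], Bloom [2,2], Pulse [4,4], Wire [5,5], Pulse [6,6], Pulse [7,8], Wire [9,9], and the DP table's final entry dp[9][9] is also 7, so no common subsequence is longer.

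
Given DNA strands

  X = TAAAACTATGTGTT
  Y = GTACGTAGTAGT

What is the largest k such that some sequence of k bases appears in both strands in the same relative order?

Pick T [1,2]; then A [5,3]; then C [6,4]; then T [7,6]; then A [8,7]; then G [10,8]; then T [11,9]; then G [12,11]; then T [14,12]; all 9 bases appear in both, in order. Since dp[14][12] = 9, nothing longer is possible.

9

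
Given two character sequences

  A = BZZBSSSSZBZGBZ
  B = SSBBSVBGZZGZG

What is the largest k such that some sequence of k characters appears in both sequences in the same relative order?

One common subsequence of length 7: B (A #1, B #3); then B (A #4, B #4); then S (A #5, B #5); then Z (A #9, B #9); then Z (A #11, B #10); then G (A #12, B #11); then Z (A #14, B #12), and the DP table's final entry dp[14][13] is also 7, so no common subsequence is longer.

7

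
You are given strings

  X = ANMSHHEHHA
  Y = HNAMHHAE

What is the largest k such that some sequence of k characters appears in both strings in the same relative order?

Pick A (X #1, Y #3), then M (X #3, Y #4), then H (X #5, Y #5), then H (X #6, Y #6), then E (X #7, Y #8); all 5 characters appear in both, in order. The LCS DP gives dp[10][8] = 5, so this is optimal.

5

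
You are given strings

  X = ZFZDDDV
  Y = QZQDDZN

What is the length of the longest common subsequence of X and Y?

Let dp[i][j] be the LCS length of the first i characters of X and the first j characters of Y. dp[i][j] = dp[i-1][j-1]+1 when the i-th and j-th characters match, else max(dp[i-1][j], dp[i][j-1]).
    ·  Q  Z  Q  D  D  Z  N
 ·  0  0  0  0  0  0  0  0
 Z  0  0  1  1  1  1  1  1
 F  0  0  1  1  1  1  1  1
 Z  0  0  1  1  1  1  2  2
 D  0  0  1  1  2  2  2  2
 D  0  0  1  1  2  3  3  3
 D  0  0  1  1  2  3  3  3
 V  0  0  1  1  2  3  3  3
dp[7][7] = 3. One LCS (by backtracking along matches): ZDD.

3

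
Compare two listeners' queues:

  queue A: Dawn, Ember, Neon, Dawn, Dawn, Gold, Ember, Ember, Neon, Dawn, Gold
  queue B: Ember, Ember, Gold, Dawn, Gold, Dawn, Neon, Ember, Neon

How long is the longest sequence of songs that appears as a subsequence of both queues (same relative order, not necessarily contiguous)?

Match Ember [2,2] → Dawn [4,4] → Dawn [5,6] → Ember [8,8] → Neon [9,9] — 5 songs in the same relative order in both. dp[11][9] = 5 confirms this is the maximum.

5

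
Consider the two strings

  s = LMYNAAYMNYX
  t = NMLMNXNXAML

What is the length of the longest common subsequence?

5

Let dp[i][j] be the LCS length of the first i characters of s and the first j characters of t. dp[i][j] = dp[i-1][j-1]+1 when the i-th and j-th characters match, else max(dp[i-1][j], dp[i][j-1]).
    ·  N  M  L  M  N  X  N  X  A  M  L
 ·  0  0  0  0  0  0  0  0  0  0  0  0
 L  0  0  0  1  1  1  1  1  1  1  1  1
 M  0  0  1  1  2  2  2  2  2  2  2  2
 Y  0  0  1  1  2  2  2  2  2  2  2  2
 N  0  1  1  1  2  3  3  3  3  3  3  3
 A  0  1  1  1  2  3  3  3  3  4  4  4
 A  0  1  1  1  2  3  3  3  3  4  4  4
 Y  0  1  1  1  2  3  3  3  3  4  4  4
 M  0  1  2  2  2  3  3  3  3  4  5  5
 N  0  1  2  2  2  3  3  4  4  4  5  5
 Y  0  1  2  2  2  3  3  4  4  4  5  5
 X  0  1  2  2  2  3  4  4  5  5  5  5
dp[11][11] = 5. One LCS (by backtracking along matches): LMNAM.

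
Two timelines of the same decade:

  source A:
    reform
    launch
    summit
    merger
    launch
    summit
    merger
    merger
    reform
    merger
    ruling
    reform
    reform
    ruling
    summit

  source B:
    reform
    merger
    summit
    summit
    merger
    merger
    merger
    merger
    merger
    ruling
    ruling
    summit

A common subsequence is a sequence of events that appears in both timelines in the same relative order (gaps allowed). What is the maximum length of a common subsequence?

9

Pick reform at source A[1]=source B[1]; then summit at source A[3]=source B[4]; then merger at source A[4]=source B[6]; then merger at source A[7]=source B[7]; then merger at source A[8]=source B[8]; then merger at source A[10]=source B[9]; then ruling at source A[11]=source B[10]; then ruling at source A[14]=source B[11]; then summit at source A[15]=source B[12]; all 9 events appear in both, in order. Since dp[15][12] = 9, nothing longer is possible.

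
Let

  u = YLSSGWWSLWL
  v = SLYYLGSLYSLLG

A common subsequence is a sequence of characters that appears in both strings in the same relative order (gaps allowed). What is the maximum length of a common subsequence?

6

Let dp[i][j] be the LCS length of the first i characters of u and the first j characters of v. dp[i][j] = dp[i-1][j-1]+1 when the i-th and j-th characters match, else max(dp[i-1][j], dp[i][j-1]).
    ·  S  L  Y  Y  L  G  S  L  Y  S  L  L  G
 ·  0  0  0  0  0  0  0  0  0  0  0  0  0  0
 Y  0  0  0  1  1  1  1  1  1  1  1  1  1  1
 L  0  0  1  1  1  2  2  2  2  2  2  2  2  2
 S  0  1  1  1  1  2  2  3  3  3  3  3  3  3
 S  0  1  1  1  1  2  2  3  3  3  4  4  4  4
 G  0  1  1  1  1  2  3  3  3  3  4  4  4  5
 W  0  1  1  1  1  2  3  3  3  3  4  4  4  5
 W  0  1  1  1  1  2  3  3  3  3  4  4  4  5
 S  0  1  1  1  1  2  3  4  4  4  4  4  4  5
 L  0  1  2  2  2  2  3  4  5  5  5  5  5  5
 W  0  1  2  2  2  2  3  4  5  5  5  5  5  5
 L  0  1  2  2  2  3  3  4  5  5  5  6  6  6
dp[11][13] = 6. One LCS (by backtracking along matches): YLSSLL.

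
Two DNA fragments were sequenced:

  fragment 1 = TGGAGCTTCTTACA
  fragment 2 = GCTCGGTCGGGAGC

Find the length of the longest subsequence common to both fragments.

7

Match T [1,3], then G [3,5], then G [5,6], then T [8,7], then C [9,8], then A [12,12], then C [13,14] — 7 bases in the same relative order in both. The LCS DP gives dp[14][14] = 7, so this is optimal.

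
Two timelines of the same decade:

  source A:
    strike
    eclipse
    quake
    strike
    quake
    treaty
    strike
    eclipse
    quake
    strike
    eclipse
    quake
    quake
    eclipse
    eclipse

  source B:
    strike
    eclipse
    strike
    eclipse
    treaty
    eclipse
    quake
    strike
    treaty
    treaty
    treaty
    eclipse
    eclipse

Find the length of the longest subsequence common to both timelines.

Taking strike (source A #1, source B #1); then eclipse (source A #2, source B #2); then strike (source A #4, source B #3); then treaty (source A #6, source B #5); then eclipse (source A #8, source B #6); then quake (source A #9, source B #7); then strike (source A #10, source B #8); then eclipse (source A #14, source B #12); then eclipse (source A #15, source B #13) gives a common subsequence of length 9, and the DP table's final entry dp[15][13] is also 9, so no common subsequence is longer.

9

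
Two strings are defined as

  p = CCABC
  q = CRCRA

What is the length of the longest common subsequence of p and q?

Let dp[i][j] be the LCS length of the first i characters of p and the first j characters of q. dp[i][j] = dp[i-1][j-1]+1 when the i-th and j-th characters match, else max(dp[i-1][j], dp[i][j-1]).
    ·  C  R  C  R  A
 ·  0  0  0  0  0  0
 C  0  1  1  1  1  1
 C  0  1  1  2  2  2
 A  0  1  1  2  2  3
 B  0  1  1  2  2  3
 C  0  1  1  2  2  3
dp[5][5] = 3. One LCS (by backtracking along matches): CCA.

3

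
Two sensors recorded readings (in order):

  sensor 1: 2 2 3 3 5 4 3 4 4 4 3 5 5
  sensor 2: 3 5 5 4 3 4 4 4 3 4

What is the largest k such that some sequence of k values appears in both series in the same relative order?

Let dp[i][j] be the LCS length of the first i values of sensor 1 and the first j values of sensor 2. dp[i][j] = dp[i-1][j-1]+1 when the i-th and j-th values match, else max(dp[i-1][j], dp[i][j-1]).
    ·  3  5  5  4  3  4  4  4  3  4
 ·  0  0  0  0  0  0  0  0  0  0  0
 2  0  0  0  0  0  0  0  0  0  0  0
 2  0  0  0  0  0  0  0  0  0  0  0
 3  0  1  1  1  1  1  1  1  1  1  1
 3  0  1  1  1  1  2  2  2  2  2  2
 5  0  1  2  2  2  2  2  2  2  2  2
 4  0  1  2  2  3  3  3  3  3  3  3
 3  0  1  2  2  3  4  4  4  4  4  4
 4  0  1  2  2  3  4  5  5  5  5  5
 4  0  1  2  2  3  4  5  6  6  6  6
 4  0  1  2  2  3  4  5  6  7  7  7
 3  0  1  2  2  3  4  5  6  7  8  8
 5  0  1  2  3  3  4  5  6  7  8  8
 5  0  1  2  3  3  4  5  6  7  8  8
dp[13][10] = 8. One LCS (by backtracking along matches): 3, 5, 4, 3, 4, 4, 4, 3.

8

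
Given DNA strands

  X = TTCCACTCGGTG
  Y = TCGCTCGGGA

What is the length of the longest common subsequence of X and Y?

8

Match T (X #2, Y #1); then C (X #3, Y #2); then C (X #6, Y #4); then T (X #7, Y #5); then C (X #8, Y #6); then G (X #9, Y #7); then G (X #10, Y #8); then G (X #12, Y #9) — 8 bases in the same relative order in both. The LCS DP gives dp[12][10] = 8, so this is optimal.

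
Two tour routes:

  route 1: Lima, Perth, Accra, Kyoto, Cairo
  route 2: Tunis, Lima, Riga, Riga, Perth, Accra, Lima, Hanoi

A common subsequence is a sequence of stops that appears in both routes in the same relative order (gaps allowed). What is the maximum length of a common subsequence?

3

Taking Lima at route 1[1]=route 2[2], Perth at route 1[2]=route 2[5], Accra at route 1[3]=route 2[6] gives a common subsequence of length 3. Since dp[5][8] = 3, nothing longer is possible.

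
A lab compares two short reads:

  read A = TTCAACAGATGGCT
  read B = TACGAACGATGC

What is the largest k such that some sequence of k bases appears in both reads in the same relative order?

Taking T (read A #1, read B #1); then C (read A #3, read B #3); then A (read A #4, read B #5); then A (read A #5, read B #6); then C (read A #6, read B #7); then G (read A #8, read B #8); then A (read A #9, read B #9); then T (read A #10, read B #10); then G (read A #12, read B #11); then C (read A #13, read B #12) gives a common subsequence of length 10. Since dp[14][12] = 10, nothing longer is possible.

10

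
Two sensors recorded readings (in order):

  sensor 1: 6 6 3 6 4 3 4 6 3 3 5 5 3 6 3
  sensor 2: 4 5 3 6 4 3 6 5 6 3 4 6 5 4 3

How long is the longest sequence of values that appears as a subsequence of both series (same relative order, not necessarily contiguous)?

9

Taking 3 (sensor 1 #3, sensor 2 #3) → 6 (sensor 1 #4, sensor 2 #4) → 4 (sensor 1 #5, sensor 2 #5) → 3 (sensor 1 #6, sensor 2 #6) → 6 (sensor 1 #8, sensor 2 #7) → 5 (sensor 1 #11, sensor 2 #8) → 3 (sensor 1 #13, sensor 2 #10) → 6 (sensor 1 #14, sensor 2 #12) → 3 (sensor 1 #15, sensor 2 #15) gives a common subsequence of length 9. Since dp[15][15] = 9, nothing longer is possible.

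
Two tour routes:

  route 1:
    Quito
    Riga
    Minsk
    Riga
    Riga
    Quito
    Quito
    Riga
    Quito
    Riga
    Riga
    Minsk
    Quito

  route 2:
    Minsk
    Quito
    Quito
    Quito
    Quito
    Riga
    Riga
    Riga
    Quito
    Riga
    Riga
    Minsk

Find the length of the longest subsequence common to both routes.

Pick Quito at route 1[1]=route 2[5] → Riga at route 1[4]=route 2[6] → Riga at route 1[5]=route 2[7] → Riga at route 1[8]=route 2[8] → Quito at route 1[9]=route 2[9] → Riga at route 1[10]=route 2[10] → Riga at route 1[11]=route 2[11] → Minsk at route 1[12]=route 2[12]; all 8 stops appear in both, in order, and the DP table's final entry dp[13][12] is also 8, so no common subsequence is longer.

8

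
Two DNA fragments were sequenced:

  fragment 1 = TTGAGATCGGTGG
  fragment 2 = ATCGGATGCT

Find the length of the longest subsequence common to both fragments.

7

Let dp[i][j] be the LCS length of the first i bases of fragment 1 and the first j bases of fragment 2. dp[i][j] = dp[i-1][j-1]+1 when the i-th and j-th bases match, else max(dp[i-1][j], dp[i][j-1]).
    ·  A  T  C  G  G  A  T  G  C  T
 ·  0  0  0  0  0  0  0  0  0  0  0
 T  0  0  1  1  1  1  1  1  1  1  1
 T  0  0  1  1  1  1  1  2  2  2  2
 G  0  0  1  1  2  2  2  2  3  3  3
 A  0  1  1  1  2  2  3  3  3  3  3
 G  0  1  1  1  2  3  3  3  4  4  4
 A  0  1  1  1  2  3  4  4  4  4  4
 T  0  1  2  2  2  3  4  5  5  5  5
 C  0  1  2  3  3  3  4  5  5  6  6
 G  0  1  2  3  4  4  4  5  6  6  6
 G  0  1  2  3  4  5  5  5  6  6  6
 T  0  1  2  3  4  5  5  6  6  6  7
 G  0  1  2  3  4  5  5  6  7  7  7
 G  0  1  2  3  4  5  5  6  7  7  7
dp[13][10] = 7. One LCS (by backtracking along matches): TGGATCT.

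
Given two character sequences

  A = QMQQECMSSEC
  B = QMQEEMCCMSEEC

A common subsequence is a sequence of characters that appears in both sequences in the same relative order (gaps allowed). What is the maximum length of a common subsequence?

One common subsequence of length 9: Q (A #1, B #1), then M (A #2, B #2), then Q (A #3, B #3), then E (A #5, B #5), then C (A #6, B #8), then M (A #7, B #9), then S (A #8, B #10), then E (A #10, B #12), then C (A #11, B #13). dp[11][13] = 9 confirms this is the maximum.

9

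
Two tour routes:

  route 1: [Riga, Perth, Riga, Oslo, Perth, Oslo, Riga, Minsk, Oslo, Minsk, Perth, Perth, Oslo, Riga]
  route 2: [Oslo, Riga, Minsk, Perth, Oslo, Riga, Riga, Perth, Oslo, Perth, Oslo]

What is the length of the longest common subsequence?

7

One common subsequence of length 7: Riga (route 1 #1, route 2 #2), then Perth (route 1 #2, route 2 #4), then Riga (route 1 #3, route 2 #7), then Perth (route 1 #5, route 2 #8), then Oslo (route 1 #9, route 2 #9), then Perth (route 1 #12, route 2 #10), then Oslo (route 1 #13, route 2 #11). The LCS DP gives dp[14][11] = 7, so this is optimal.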